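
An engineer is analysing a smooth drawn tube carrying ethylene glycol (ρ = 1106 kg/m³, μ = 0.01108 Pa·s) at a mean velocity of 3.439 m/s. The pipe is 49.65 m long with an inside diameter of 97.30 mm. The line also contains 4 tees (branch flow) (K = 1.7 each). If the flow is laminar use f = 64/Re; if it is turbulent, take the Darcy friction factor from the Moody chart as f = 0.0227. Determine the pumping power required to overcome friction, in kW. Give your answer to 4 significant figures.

Reynolds number Re = ρVD/μ = 1106 · 3.439 · 0.0973 / 0.0111 = 3.34e+04.
Re > 4000 → turbulent; use the Moody-chart value f = 0.0227.
Total minor-loss coefficient ΣK = 4·1.7 = 6.8.
ΔP = [f·L/D + ΣK]·(ρV²/2) = [0.0227·49.65/0.0973 + 6.8]·(1106·3.439²/2) = [11.58 + 6.8]·6540 = 1.202e+05 Pa.
Q = V·A = 3.439·0.007436 = 0.02557 m³/s.
Pumping power P = QΔP = 0.02557·1.202e+05 = 3074.4 W = 3.074 kW.

P ≈ 3.074 kW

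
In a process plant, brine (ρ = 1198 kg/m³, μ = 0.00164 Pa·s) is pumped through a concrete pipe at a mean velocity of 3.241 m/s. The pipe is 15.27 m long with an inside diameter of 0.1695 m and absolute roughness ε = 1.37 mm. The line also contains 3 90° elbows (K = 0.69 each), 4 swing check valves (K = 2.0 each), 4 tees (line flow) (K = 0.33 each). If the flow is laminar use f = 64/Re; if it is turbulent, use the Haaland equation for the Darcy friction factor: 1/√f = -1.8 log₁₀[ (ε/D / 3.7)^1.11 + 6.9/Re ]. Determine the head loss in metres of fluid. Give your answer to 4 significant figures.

h_f ≈ 7.812 m

Reynolds number Re = ρVD/μ = 1198 · 3.241 · 0.1695 / 0.00164 = 4.013e+05.
Re > 4000 → turbulent. Relative roughness ε/D = 0.00137/0.1695 = 0.00808. Haaland: 1/√f = -1.8 log₁₀[(0.00808/3.7)^1.11 + 6.9/4.013e+05] = -1.8 log₁₀[0.00111 + 1.72e-05] = 5.304, so f = 0.03555.
Total minor-loss coefficient ΣK = 3·0.69 + 4·2 + 4·0.33 = 11.4.
ΔP = [f·L/D + ΣK]·(ρV²/2) = [0.03555·15.27/0.1695 + 11.4]·(1198·3.241²/2) = [3.202 + 11.4]·6292 = 9.181e+04 Pa.
Head loss h_f = ΔP/(ρg) = 9.181e+04/(1198·9.81) = 7.812 m.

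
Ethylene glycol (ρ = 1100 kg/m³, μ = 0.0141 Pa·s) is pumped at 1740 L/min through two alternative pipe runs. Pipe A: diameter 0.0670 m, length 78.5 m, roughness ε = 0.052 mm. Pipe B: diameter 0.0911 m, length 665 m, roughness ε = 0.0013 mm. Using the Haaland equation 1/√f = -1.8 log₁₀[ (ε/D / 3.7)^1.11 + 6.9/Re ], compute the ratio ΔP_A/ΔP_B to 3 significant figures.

ΔP_A/ΔP_B ≈ 0.562

Pipe A: V = Q/A = 0.029/0.003526 = 8.225 m/s; Re = 4.299e+04; ε/D = 0.000776; Haaland → f = 0.02363; ΔP_A = f(L/D)(ρV²/2) = 1.03e+06 Pa.
Pipe B: V = Q/A = 0.029/0.006518 = 4.449 m/s; Re = 3.162e+04; ε/D = 1.43e-05; Haaland → f = 0.02305; ΔP_B = f(L/D)(ρV²/2) = 1.832e+06 Pa.
ΔP_A/ΔP_B = 1.03e+06/1.832e+06 = 0.562.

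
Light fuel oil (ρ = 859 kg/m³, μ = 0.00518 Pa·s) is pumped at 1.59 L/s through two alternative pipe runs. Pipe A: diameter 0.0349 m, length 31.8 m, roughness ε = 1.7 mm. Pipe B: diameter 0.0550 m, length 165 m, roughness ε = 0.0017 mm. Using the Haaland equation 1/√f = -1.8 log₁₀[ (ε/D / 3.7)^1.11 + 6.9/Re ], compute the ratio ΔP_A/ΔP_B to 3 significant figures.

Pipe A: V = Q/A = 0.00159/0.0009566 = 1.662 m/s; Re = 9619; ε/D = 0.0487; Haaland → f = 0.07338; ΔP_A = f(L/D)(ρV²/2) = 7.933e+04 Pa.
Pipe B: V = Q/A = 0.00159/0.002376 = 0.6692 m/s; Re = 6104; ε/D = 3.09e-05; Haaland → f = 0.03557; ΔP_B = f(L/D)(ρV²/2) = 2.052e+04 Pa.
ΔP_A/ΔP_B = 7.933e+04/2.052e+04 = 3.87.

ΔP_A/ΔP_B ≈ 3.87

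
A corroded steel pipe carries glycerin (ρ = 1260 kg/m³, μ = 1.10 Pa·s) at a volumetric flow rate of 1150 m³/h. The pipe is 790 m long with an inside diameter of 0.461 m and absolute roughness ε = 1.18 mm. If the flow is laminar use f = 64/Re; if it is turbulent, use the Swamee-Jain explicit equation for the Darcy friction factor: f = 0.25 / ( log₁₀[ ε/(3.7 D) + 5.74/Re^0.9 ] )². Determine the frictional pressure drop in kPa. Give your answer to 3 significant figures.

ΔP ≈ 250 kPa

Q = 1150 m³/h = 1150/3600 = 0.3194 m³/s.
Cross-sectional area A = πD²/4 = π(0.461)²/4 = 0.1669 m²; mean velocity V = Q/A = 0.3194/0.1669 = 1.914 m/s.
Reynolds number Re = ρVD/μ = 1260 · 1.914 · 0.461 / 1.1 = 1011.
Re < 2300 → laminar flow, so f = 64/Re = 64/1011 = 0.06333 (the turbulent correlation is not needed).
Darcy-Weisbach: ΔP = f(L/D)(ρV²/2) = 0.06333·(790/0.461)·(1260·1.914²/2) = 0.06333·1714·2308 = 2.504e+05 Pa.
ΔP = 2.504e+05 Pa = 250 kPa.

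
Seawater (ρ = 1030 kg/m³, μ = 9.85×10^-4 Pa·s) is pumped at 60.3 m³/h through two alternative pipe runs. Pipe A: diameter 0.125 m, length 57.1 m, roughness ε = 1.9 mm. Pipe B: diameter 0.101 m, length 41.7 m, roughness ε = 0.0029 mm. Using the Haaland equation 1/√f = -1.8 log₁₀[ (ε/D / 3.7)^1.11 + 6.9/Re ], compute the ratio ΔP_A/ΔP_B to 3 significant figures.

ΔP_A/ΔP_B ≈ 1.35

Pipe A: V = Q/A = 0.01675/0.01227 = 1.365 m/s; Re = 1.784e+05; ε/D = 0.0152; Haaland → f = 0.04424; ΔP_A = f(L/D)(ρV²/2) = 1.939e+04 Pa.
Pipe B: V = Q/A = 0.01675/0.008012 = 2.091 m/s; Re = 2.208e+05; ε/D = 2.87e-05; Haaland → f = 0.0154; ΔP_B = f(L/D)(ρV²/2) = 1.431e+04 Pa.
ΔP_A/ΔP_B = 1.939e+04/1.431e+04 = 1.35.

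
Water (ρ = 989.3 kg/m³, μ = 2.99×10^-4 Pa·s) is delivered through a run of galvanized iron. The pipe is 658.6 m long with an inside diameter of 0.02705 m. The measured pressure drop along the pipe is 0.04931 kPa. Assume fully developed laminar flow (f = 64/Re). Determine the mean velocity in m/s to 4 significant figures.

For laminar flow, f = 64/Re with Re = ρVD/μ, so Darcy-Weisbach reduces to ΔP = 32μLV/D². Solving for V: V = ΔP·D²/(32μL) = 49.31·(0.02705)²/(32·0.000299·658.6) = 0.005726 m/s.
Check: Re = ρVD/μ = 989.3·0.005726·0.02705/0.000299 = 512.4 < 2300, so the laminar assumption holds.

V ≈ 0.005726 m/s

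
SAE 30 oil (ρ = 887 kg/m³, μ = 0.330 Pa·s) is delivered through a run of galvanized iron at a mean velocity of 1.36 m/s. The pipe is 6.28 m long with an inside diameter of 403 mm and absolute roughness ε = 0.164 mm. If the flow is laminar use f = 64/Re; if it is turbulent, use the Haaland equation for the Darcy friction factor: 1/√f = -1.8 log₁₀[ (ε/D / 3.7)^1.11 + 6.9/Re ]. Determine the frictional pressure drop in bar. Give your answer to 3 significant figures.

ΔP ≈ 0.00555 bar

Reynolds number Re = ρVD/μ = 887 · 1.36 · 0.403 / 0.33 = 1473.
Re < 2300 → laminar flow, so f = 64/Re = 64/1473 = 0.04344 (the turbulent correlation is not needed).
Darcy-Weisbach: ΔP = f(L/D)(ρV²/2) = 0.04344·(6.28/0.403)·(887·1.36²/2) = 0.04344·15.58·820.3 = 555.3 Pa.
ΔP = 555.3 Pa = 0.00555 bar.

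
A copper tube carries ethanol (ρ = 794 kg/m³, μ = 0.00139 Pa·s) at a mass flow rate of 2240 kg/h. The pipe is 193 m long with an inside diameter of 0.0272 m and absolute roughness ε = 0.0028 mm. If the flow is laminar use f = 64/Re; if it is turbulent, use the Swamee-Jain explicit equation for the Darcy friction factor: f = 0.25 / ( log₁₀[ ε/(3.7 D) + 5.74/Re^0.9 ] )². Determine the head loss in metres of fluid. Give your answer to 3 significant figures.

h_f ≈ 17.0 m

ṁ = 2240 kg/h = 2240/3600 = 0.6222 kg/s.
A = πD²/4 = π(0.0272)²/4 = 0.0005811 m²; mean velocity V = ṁ/(ρA) = 0.6222/(794 · 0.0005811) = 1.349 m/s.
Reynolds number Re = ρVD/μ = 794 · 1.349 · 0.0272 / 0.00139 = 2.095e+04.
Re > 4000 → turbulent. Relative roughness ε/D = 2.8e-06/0.0272 = 0.000103. Swamee-Jain: f = 0.25/(log₁₀[0.000103/3.7 + 5.74/2.095e+04^0.9])² = 0.25/(log₁₀[2.78e-05 + 0.000741])² = 0.25/(-3.114)² = 0.02578.
Darcy-Weisbach: ΔP = f(L/D)(ρV²/2) = 0.02578·(193/0.0272)·(794·1.349²/2) = 0.02578·7096·722.1 = 1.321e+05 Pa.
Head loss h_f = ΔP/(ρg) = 1.321e+05/(794·9.81) = 17.0 m.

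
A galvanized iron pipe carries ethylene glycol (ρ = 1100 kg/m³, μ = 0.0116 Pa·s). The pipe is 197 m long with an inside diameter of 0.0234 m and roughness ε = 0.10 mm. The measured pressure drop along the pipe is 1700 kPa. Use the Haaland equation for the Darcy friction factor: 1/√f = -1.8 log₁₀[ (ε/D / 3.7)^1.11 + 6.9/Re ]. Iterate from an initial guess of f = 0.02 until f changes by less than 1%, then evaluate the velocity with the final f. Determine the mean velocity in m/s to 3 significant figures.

V ≈ 3.06 m/s

Rearranging Darcy-Weisbach: V = √(2·ΔP·D/(f·L·ρ)). With ε/D = 0.0001/0.0234 = 0.00427, iterate starting from f = 0.02:
  f = 0.02 → V = √(2·1.7e+06·0.0234/(0.02·197·1100)) = 4.285 m/s; Re = ρVD/μ = 9507; f → 0.03684
  f = 0.03684 → V = 3.157 m/s; Re = 7005; f → 0.03897
  f = 0.03897 → V = 3.069 m/s; Re = 6811; f → 0.03919
Converged (Δf/f < 1%). With the final f = 0.03919: V = √(2·1.7e+06·0.0234/(0.03919·197·1100)) = 3.061 m/s.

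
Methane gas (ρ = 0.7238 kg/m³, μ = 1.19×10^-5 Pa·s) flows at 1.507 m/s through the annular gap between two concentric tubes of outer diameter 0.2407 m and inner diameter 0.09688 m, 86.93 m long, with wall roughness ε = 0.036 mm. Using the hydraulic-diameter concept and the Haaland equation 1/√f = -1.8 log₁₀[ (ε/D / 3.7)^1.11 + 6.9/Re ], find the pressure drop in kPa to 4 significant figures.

Hydraulic diameter D_h = 4A/P = D_o - D_i = 0.2407 - 0.09688 = 0.1438 m.
Re = ρVD_h/μ = 0.7238·1.507·0.1438/1.19e-05 = 1.318e+04.
ε/D_h = 3.6e-05/0.1438 = 0.00025; Haaland gives 1/√f = -1.8 log₁₀[2.35e-05+0.000523] = 5.872, so f = 0.029.
ΔP = f(L/D_h)(ρV²/2) = 0.029·86.93/0.1438·0.8219 = 14.41 Pa.
ΔP = 0.01441 kPa.

ΔP ≈ 0.01441 kPa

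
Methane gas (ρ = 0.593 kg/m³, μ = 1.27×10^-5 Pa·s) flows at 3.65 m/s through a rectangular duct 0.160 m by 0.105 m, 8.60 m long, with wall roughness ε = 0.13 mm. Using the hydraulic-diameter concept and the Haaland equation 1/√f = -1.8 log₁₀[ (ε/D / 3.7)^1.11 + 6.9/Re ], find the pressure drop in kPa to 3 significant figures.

ΔP ≈ 0.00730 kPa

Hydraulic diameter D_h = 4A/P = 4·(0.16·0.105)/(2·(0.16+0.105)) = 0.0672/0.53 = 0.1268 m.
Re = ρVD_h/μ = 0.593·3.65·0.1268/1.27e-05 = 2.161e+04.
ε/D_h = 0.00013/0.1268 = 0.00103; Haaland gives 1/√f = -1.8 log₁₀[0.000113+0.000319] = 6.056, so f = 0.02726.
ΔP = f(L/D_h)(ρV²/2) = 0.02726·8.6/0.1268·3.95 = 7.304 Pa.
ΔP = 0.00730 kPa.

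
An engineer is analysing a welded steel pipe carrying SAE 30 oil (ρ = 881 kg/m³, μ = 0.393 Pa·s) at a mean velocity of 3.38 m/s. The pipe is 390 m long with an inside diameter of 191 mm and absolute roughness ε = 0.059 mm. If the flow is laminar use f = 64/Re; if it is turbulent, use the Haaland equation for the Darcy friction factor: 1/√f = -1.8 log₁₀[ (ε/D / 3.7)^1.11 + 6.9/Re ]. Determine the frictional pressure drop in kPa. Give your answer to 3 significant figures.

ΔP ≈ 454 kPa

Reynolds number Re = ρVD/μ = 881 · 3.38 · 0.191 / 0.393 = 1447.
Re < 2300 → laminar flow, so f = 64/Re = 64/1447 = 0.04422 (the turbulent correlation is not needed).
Darcy-Weisbach: ΔP = f(L/D)(ρV²/2) = 0.04422·(390/0.191)·(881·3.38²/2) = 0.04422·2042·5032 = 4.544e+05 Pa.
ΔP = 4.544e+05 Pa = 454 kPa.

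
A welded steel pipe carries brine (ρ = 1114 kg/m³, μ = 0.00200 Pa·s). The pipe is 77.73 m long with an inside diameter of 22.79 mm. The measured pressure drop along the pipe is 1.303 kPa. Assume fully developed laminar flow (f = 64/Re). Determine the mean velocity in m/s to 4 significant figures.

V ≈ 0.1360 m/s

For laminar flow, f = 64/Re with Re = ρVD/μ, so Darcy-Weisbach reduces to ΔP = 32μLV/D². Solving for V: V = ΔP·D²/(32μL) = 1303·(0.02279)²/(32·0.002·77.73) = 0.136 m/s.
Check: Re = ρVD/μ = 1114·0.136·0.02279/0.002 = 1727 < 2300, so the laminar assumption holds.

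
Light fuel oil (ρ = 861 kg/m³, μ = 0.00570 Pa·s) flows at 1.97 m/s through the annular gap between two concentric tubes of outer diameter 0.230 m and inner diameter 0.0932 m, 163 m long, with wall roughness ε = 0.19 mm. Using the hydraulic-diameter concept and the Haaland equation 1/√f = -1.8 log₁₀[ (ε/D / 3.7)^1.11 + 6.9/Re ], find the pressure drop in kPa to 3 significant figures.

Hydraulic diameter D_h = 4A/P = D_o - D_i = 0.23 - 0.0932 = 0.1368 m.
Re = ρVD_h/μ = 861·1.97·0.1368/0.0057 = 4.071e+04.
ε/D_h = 0.00019/0.1368 = 0.00139; Haaland gives 1/√f = -1.8 log₁₀[0.000158+0.000169] = 6.273, so f = 0.02541.
ΔP = f(L/D_h)(ρV²/2) = 0.02541·163/0.1368·1671 = 5.058e+04 Pa.
ΔP = 50.6 kPa.

ΔP ≈ 50.6 kPa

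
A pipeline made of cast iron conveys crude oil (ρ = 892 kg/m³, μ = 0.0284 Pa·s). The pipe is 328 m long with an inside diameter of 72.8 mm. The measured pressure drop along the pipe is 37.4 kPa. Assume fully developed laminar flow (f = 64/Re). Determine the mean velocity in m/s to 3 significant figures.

V ≈ 0.665 m/s

For laminar flow, f = 64/Re with Re = ρVD/μ, so Darcy-Weisbach reduces to ΔP = 32μLV/D². Solving for V: V = ΔP·D²/(32μL) = 3.74e+04·(0.0728)²/(32·0.0284·328) = 0.665 m/s.
Check: Re = ρVD/μ = 892·0.665·0.0728/0.0284 = 1520 < 2300, so the laminar assumption holds.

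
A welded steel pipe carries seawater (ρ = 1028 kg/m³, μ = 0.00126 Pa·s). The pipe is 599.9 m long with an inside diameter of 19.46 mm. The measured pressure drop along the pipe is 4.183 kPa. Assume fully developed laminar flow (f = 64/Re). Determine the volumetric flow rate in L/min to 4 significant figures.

Q ≈ 1.169 L/min

For laminar flow, f = 64/Re with Re = ρVD/μ, so Darcy-Weisbach reduces to ΔP = 32μLV/D². Solving for V: V = ΔP·D²/(32μL) = 4183·(0.01946)²/(32·0.00126·599.9) = 0.06549 m/s.
Check: Re = ρVD/μ = 1028·0.06549·0.01946/0.00126 = 1040 < 2300, so the laminar assumption holds.
Q = V·A = 0.06549·(π/4·0.01946²) = 1.948e-05 m³/s = 1.169 L/min.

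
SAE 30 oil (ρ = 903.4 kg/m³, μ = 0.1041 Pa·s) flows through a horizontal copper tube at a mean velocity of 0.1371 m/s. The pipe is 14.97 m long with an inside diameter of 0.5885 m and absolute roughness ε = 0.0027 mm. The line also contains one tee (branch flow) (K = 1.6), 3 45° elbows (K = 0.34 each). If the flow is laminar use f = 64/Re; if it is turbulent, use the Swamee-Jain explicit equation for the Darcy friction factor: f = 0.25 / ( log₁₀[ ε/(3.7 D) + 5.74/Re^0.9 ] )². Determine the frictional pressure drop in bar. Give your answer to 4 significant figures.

Reynolds number Re = ρVD/μ = 903.4 · 0.1371 · 0.5885 / 0.104 = 700.2.
Re < 2300 → laminar flow, so f = 64/Re = 64/700.2 = 0.0914 (the turbulent correlation is not needed).
Total minor-loss coefficient ΣK = 1·1.6 + 3·0.34 = 2.62.
ΔP = [f·L/D + ΣK]·(ρV²/2) = [0.0914·14.97/0.5885 + 2.62]·(903.4·0.1371²/2) = [2.325 + 2.62]·8.49 = 41.99 Pa.
ΔP = 41.99 Pa = 4.199×10^-4 bar.

ΔP ≈ 4.199×10^-4 bar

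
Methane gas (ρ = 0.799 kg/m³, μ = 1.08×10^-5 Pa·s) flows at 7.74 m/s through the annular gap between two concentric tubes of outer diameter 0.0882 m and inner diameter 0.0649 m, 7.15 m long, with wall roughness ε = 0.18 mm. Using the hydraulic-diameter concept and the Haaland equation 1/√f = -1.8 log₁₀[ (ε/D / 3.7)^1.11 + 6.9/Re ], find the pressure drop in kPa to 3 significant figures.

Hydraulic diameter D_h = 4A/P = D_o - D_i = 0.0882 - 0.0649 = 0.0233 m.
Re = ρVD_h/μ = 0.799·7.74·0.0233/1.08e-05 = 1.334e+04.
ε/D_h = 0.00018/0.0233 = 0.00773; Haaland gives 1/√f = -1.8 log₁₀[0.00106+0.000517] = 5.044, so f = 0.0393.
ΔP = f(L/D_h)(ρV²/2) = 0.0393·7.15/0.0233·23.93 = 288.6 Pa.
ΔP = 0.289 kPa.

ΔP ≈ 0.289 kPa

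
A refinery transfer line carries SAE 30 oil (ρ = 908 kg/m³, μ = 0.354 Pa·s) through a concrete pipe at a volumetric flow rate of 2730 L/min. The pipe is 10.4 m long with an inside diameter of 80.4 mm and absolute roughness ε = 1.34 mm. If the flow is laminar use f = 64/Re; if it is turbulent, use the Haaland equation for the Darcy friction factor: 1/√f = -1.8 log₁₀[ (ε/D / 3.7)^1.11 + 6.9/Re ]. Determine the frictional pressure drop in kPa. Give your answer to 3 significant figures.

Q = 2730 L/min = 2730/60000 = 0.0455 m³/s.
Cross-sectional area A = πD²/4 = π(0.0804)²/4 = 0.005077 m²; mean velocity V = Q/A = 0.0455/0.005077 = 8.962 m/s.
Reynolds number Re = ρVD/μ = 908 · 8.962 · 0.0804 / 0.354 = 1848.
Re < 2300 → laminar flow, so f = 64/Re = 64/1848 = 0.03463 (the turbulent correlation is not needed).
Darcy-Weisbach: ΔP = f(L/D)(ρV²/2) = 0.03463·(10.4/0.0804)·(908·8.962²/2) = 0.03463·129.4·3.646e+04 = 1.633e+05 Pa.
ΔP = 1.633e+05 Pa = 163 kPa.

ΔP ≈ 163 kPa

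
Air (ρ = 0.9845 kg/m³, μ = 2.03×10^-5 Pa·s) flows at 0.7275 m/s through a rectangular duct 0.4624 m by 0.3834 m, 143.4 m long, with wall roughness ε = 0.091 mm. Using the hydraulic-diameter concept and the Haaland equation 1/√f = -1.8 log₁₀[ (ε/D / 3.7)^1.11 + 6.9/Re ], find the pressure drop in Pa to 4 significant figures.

Hydraulic diameter D_h = 4A/P = 4·(0.4624·0.3834)/(2·(0.4624+0.3834)) = 0.7091/1.692 = 0.4192 m.
Re = ρVD_h/μ = 0.9845·0.7275·0.4192/2.03e-05 = 1.479e+04.
ε/D_h = 9.1e-05/0.4192 = 0.000217; Haaland gives 1/√f = -1.8 log₁₀[2.01e-05+0.000467] = 5.963, so f = 0.02812.
ΔP = f(L/D_h)(ρV²/2) = 0.02812·143.4/0.4192·0.2605 = 2.506 Pa.

ΔP ≈ 2.506 Pa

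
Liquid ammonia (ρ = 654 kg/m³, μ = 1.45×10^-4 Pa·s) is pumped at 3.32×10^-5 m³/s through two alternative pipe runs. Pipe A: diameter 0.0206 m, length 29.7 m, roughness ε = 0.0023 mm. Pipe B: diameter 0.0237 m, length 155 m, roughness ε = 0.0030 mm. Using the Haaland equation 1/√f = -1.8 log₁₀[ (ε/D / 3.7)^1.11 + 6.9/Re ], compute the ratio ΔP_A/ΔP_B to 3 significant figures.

Pipe A: V = Q/A = 3.32e-05/0.0003333 = 0.09961 m/s; Re = 9255; ε/D = 0.000112; Haaland → f = 0.03167; ΔP_A = f(L/D)(ρV²/2) = 148.1 Pa.
Pipe B: V = Q/A = 3.32e-05/0.0004412 = 0.07526 m/s; Re = 8045; ε/D = 0.000127; Haaland → f = 0.03294; ΔP_B = f(L/D)(ρV²/2) = 399 Pa.
ΔP_A/ΔP_B = 148.1/399 = 0.371.

ΔP_A/ΔP_B ≈ 0.371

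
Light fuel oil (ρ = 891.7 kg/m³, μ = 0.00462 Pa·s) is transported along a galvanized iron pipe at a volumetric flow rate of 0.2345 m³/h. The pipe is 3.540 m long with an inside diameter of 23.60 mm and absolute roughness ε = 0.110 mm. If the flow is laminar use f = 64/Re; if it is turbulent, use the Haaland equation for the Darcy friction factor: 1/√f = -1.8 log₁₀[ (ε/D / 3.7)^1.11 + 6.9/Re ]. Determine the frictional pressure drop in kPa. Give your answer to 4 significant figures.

Q = 0.2345 m³/h = 0.2345/3600 = 6.514e-05 m³/s.
Cross-sectional area A = πD²/4 = π(0.0236)²/4 = 0.0004374 m²; mean velocity V = Q/A = 6.514e-05/0.0004374 = 0.1489 m/s.
Reynolds number Re = ρVD/μ = 891.7 · 0.1489 · 0.0236 / 0.00462 = 678.3.
Re < 2300 → laminar flow, so f = 64/Re = 64/678.3 = 0.09435 (the turbulent correlation is not needed).
Darcy-Weisbach: ΔP = f(L/D)(ρV²/2) = 0.09435·(3.54/0.0236)·(891.7·0.1489²/2) = 0.09435·150·9.886 = 139.9 Pa.
ΔP = 139.9 Pa = 0.1399 kPa.

ΔP ≈ 0.1399 kPa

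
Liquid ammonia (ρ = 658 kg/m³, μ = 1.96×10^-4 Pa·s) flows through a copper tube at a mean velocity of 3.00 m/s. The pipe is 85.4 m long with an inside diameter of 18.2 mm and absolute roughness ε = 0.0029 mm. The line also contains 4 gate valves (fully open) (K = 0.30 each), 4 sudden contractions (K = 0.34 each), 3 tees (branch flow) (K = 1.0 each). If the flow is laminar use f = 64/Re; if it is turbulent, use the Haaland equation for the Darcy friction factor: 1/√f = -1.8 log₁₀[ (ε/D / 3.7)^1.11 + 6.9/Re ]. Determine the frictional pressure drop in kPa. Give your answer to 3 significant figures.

Reynolds number Re = ρVD/μ = 658 · 3 · 0.0182 / 0.000196 = 1.833e+05.
Re > 4000 → turbulent. Relative roughness ε/D = 2.9e-06/0.0182 = 0.000159. Haaland: 1/√f = -1.8 log₁₀[(0.000159/3.7)^1.11 + 6.9/1.833e+05] = -1.8 log₁₀[1.43e-05 + 3.76e-05] = 7.713, so f = 0.01681.
Total minor-loss coefficient ΣK = 4·0.3 + 4·0.34 + 3·1 = 5.56.
ΔP = [f·L/D + ΣK]·(ρV²/2) = [0.01681·85.4/0.0182 + 5.56]·(658·3²/2) = [78.88 + 5.56]·2961 = 2.5e+05 Pa.
ΔP = 2.5e+05 Pa = 250 kPa.

ΔP ≈ 250 kPa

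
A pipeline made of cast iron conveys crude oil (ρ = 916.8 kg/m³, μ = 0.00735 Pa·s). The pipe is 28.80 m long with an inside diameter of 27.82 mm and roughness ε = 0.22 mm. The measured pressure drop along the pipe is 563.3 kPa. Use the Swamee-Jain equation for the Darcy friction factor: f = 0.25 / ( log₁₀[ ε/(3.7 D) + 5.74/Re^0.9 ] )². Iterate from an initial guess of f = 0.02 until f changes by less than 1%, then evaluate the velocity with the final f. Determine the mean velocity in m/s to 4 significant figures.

Rearranging Darcy-Weisbach: V = √(2·ΔP·D/(f·L·ρ)). With ε/D = 0.00022/0.02782 = 0.00791, iterate starting from f = 0.02:
  f = 0.02 → V = √(2·5.633e+05·0.02782/(0.02·28.8·916.8)) = 7.704 m/s; Re = ρVD/μ = 2.673e+04; f → 0.03804
  f = 0.03804 → V = 5.586 m/s; Re = 1.938e+04; f → 0.03897
  f = 0.03897 → V = 5.519 m/s; Re = 1.915e+04; f → 0.03901
Converged (Δf/f < 1%). With the final f = 0.03901: V = √(2·5.633e+05·0.02782/(0.03901·28.8·916.8)) = 5.516 m/s.

V ≈ 5.516 m/s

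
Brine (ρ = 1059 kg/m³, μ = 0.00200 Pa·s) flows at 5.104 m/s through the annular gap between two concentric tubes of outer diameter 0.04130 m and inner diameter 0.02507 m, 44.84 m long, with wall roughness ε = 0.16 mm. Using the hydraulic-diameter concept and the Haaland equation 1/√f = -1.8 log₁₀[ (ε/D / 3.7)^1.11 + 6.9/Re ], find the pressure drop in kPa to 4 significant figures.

ΔP ≈ 1489 kPa

Hydraulic diameter D_h = 4A/P = D_o - D_i = 0.0413 - 0.02507 = 0.01623 m.
Re = ρVD_h/μ = 1059·5.104·0.01623/0.002 = 4.386e+04.
ε/D_h = 0.00016/0.01623 = 0.00986; Haaland gives 1/√f = -1.8 log₁₀[0.00139+0.000157] = 5.06, so f = 0.03906.
ΔP = f(L/D_h)(ρV²/2) = 0.03906·44.84/0.01623·1.379e+04 = 1.489e+06 Pa.
ΔP = 1489 kPa.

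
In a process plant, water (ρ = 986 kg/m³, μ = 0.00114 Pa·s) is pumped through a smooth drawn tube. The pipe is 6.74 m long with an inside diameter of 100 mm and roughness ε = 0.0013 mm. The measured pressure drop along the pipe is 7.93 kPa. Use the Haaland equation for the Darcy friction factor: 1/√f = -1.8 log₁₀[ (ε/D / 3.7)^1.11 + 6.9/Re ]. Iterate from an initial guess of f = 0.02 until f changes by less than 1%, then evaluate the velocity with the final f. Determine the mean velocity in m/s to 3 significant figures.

Rearranging Darcy-Weisbach: V = √(2·ΔP·D/(f·L·ρ)). With ε/D = 1.3e-06/0.1 = 1.3e-05, iterate starting from f = 0.02:
  f = 0.02 → V = √(2·7930·0.1/(0.02·6.74·986)) = 3.454 m/s; Re = ρVD/μ = 2.988e+05; f → 0.01446
  f = 0.01446 → V = 4.063 m/s; Re = 3.514e+05; f → 0.01404
  f = 0.01404 → V = 4.122 m/s; Re = 3.565e+05; f → 0.01401
Converged (Δf/f < 1%). With the final f = 0.01401: V = √(2·7930·0.1/(0.01401·6.74·986)) = 4.128 m/s.

V ≈ 4.13 m/s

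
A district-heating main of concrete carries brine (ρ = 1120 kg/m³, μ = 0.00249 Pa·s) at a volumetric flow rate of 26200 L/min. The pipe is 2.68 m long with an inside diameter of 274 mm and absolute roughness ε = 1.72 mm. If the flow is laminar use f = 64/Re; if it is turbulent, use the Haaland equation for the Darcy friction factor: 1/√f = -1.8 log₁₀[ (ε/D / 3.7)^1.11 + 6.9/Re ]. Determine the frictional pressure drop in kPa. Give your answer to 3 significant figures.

Q = 26200 L/min = 26200/60000 = 0.4367 m³/s.
Cross-sectional area A = πD²/4 = π(0.274)²/4 = 0.05896 m²; mean velocity V = Q/A = 0.4367/0.05896 = 7.406 m/s.
Reynolds number Re = ρVD/μ = 1120 · 7.406 · 0.274 / 0.00249 = 9.127e+05.
Re > 4000 → turbulent. Relative roughness ε/D = 0.00172/0.274 = 0.00628. Haaland: 1/√f = -1.8 log₁₀[(0.00628/3.7)^1.11 + 6.9/9.127e+05] = -1.8 log₁₀[0.000841 + 7.56e-06] = 5.528, so f = 0.03272.
Darcy-Weisbach: ΔP = f(L/D)(ρV²/2) = 0.03272·(2.68/0.274)·(1120·7.406²/2) = 0.03272·9.781·3.071e+04 = 9829 Pa.
ΔP = 9829 Pa = 9.83 kPa.

ΔP ≈ 9.83 kPa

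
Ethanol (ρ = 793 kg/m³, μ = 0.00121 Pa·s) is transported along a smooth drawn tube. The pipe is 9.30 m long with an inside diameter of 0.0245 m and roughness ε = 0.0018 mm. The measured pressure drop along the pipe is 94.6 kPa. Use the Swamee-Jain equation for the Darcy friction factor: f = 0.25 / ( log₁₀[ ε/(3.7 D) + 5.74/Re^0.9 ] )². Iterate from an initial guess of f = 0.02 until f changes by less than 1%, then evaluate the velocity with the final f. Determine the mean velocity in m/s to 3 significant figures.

V ≈ 5.82 m/s

Rearranging Darcy-Weisbach: V = √(2·ΔP·D/(f·L·ρ)). With ε/D = 1.8e-06/0.0245 = 7.35e-05, iterate starting from f = 0.02:
  f = 0.02 → V = √(2·9.46e+04·0.0245/(0.02·9.3·793)) = 5.606 m/s; Re = ρVD/μ = 9.001e+04; f → 0.01868
  f = 0.01868 → V = 5.801 m/s; Re = 9.315e+04; f → 0.01855
Converged (Δf/f < 1%). With the final f = 0.01855: V = √(2·9.46e+04·0.0245/(0.01855·9.3·793)) = 5.821 m/s.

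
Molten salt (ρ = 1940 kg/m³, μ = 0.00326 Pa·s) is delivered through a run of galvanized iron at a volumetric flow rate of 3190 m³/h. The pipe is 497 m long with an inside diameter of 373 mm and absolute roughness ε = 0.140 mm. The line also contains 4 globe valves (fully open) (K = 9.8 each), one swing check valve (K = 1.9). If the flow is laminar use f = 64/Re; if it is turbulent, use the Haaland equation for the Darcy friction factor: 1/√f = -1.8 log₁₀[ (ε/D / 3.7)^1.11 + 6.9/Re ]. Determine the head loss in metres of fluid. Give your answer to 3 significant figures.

h_f ≈ 209 m

Q = 3190 m³/h = 3190/3600 = 0.8861 m³/s.
Cross-sectional area A = πD²/4 = π(0.373)²/4 = 0.1093 m²; mean velocity V = Q/A = 0.8861/0.1093 = 8.109 m/s.
Reynolds number Re = ρVD/μ = 1940 · 8.109 · 0.373 / 0.00326 = 1.8e+06.
Re > 4000 → turbulent. Relative roughness ε/D = 0.00014/0.373 = 0.000375. Haaland: 1/√f = -1.8 log₁₀[(0.000375/3.7)^1.11 + 6.9/1.8e+06] = -1.8 log₁₀[3.69e-05 + 3.83e-06] = 7.902, so f = 0.01601.
Total minor-loss coefficient ΣK = 4·9.8 + 1·1.9 = 41.1.
ΔP = [f·L/D + ΣK]·(ρV²/2) = [0.01601·497/0.373 + 41.1]·(1940·8.109²/2) = [21.34 + 41.1]·6.379e+04 = 3.983e+06 Pa.
Head loss h_f = ΔP/(ρg) = 3.983e+06/(1940·9.81) = 209 m.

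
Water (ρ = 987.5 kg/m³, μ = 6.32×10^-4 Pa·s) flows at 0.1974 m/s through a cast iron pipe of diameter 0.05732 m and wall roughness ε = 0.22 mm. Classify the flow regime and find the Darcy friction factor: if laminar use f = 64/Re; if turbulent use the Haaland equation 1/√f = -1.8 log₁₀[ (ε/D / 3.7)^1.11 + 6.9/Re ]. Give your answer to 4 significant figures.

Re = ρVD/μ = 987.5·0.1974·0.05732/0.000632 = 1.768e+04.
Re > 4000 → turbulent. ε/D = 0.00022/0.05732 = 0.00384; Haaland: 1/√f = -1.8 log₁₀[0.000487 + 0.00039] = 5.502, so f = 0.03303.

f ≈ 0.03303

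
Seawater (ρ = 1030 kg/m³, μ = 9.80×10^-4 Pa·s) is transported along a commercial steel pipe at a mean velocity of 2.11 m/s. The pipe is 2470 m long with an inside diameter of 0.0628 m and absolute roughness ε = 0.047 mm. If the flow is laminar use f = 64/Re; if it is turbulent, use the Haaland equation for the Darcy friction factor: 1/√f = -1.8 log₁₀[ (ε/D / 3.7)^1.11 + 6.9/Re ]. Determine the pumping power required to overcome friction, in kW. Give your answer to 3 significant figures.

P ≈ 12.0 kW

Reynolds number Re = ρVD/μ = 1030 · 2.11 · 0.0628 / 0.00098 = 1.393e+05.
Re > 4000 → turbulent. Relative roughness ε/D = 4.7e-05/0.0628 = 0.000748. Haaland: 1/√f = -1.8 log₁₀[(0.000748/3.7)^1.11 + 6.9/1.393e+05] = -1.8 log₁₀[7.94e-05 + 4.95e-05] = 7.002, so f = 0.0204.
Darcy-Weisbach: ΔP = f(L/D)(ρV²/2) = 0.0204·(2470/0.0628)·(1030·2.11²/2) = 0.0204·3.933e+04·2293 = 1.84e+06 Pa.
Q = V·A = 2.11·0.003097 = 0.006536 m³/s.
Pumping power P = QΔP = 0.006536·1.84e+06 = 12020 W = 12.0 kW.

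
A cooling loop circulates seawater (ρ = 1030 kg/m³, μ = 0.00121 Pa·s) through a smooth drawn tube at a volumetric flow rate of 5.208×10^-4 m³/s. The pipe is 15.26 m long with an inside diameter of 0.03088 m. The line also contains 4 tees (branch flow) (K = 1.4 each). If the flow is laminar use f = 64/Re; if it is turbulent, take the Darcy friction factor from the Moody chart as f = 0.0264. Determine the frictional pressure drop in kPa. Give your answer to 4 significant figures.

ΔP ≈ 4.644 kPa

Cross-sectional area A = πD²/4 = π(0.03088)²/4 = 0.0007489 m²; mean velocity V = Q/A = 0.0005208/0.0007489 = 0.6954 m/s.
Reynolds number Re = ρVD/μ = 1030 · 0.6954 · 0.03088 / 0.00121 = 1.828e+04.
Re > 4000 → turbulent; use the Moody-chart value f = 0.0264.
Total minor-loss coefficient ΣK = 4·1.4 = 5.6.
ΔP = [f·L/D + ΣK]·(ρV²/2) = [0.0264·15.26/0.03088 + 5.6]·(1030·0.6954²/2) = [13.05 + 5.6]·249 = 4644 Pa.
ΔP = 4644 Pa = 4.644 kPa.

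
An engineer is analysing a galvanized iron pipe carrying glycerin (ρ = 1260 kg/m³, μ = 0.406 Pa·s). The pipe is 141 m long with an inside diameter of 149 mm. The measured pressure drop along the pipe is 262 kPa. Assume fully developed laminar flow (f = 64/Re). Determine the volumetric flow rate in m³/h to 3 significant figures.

For laminar flow, f = 64/Re with Re = ρVD/μ, so Darcy-Weisbach reduces to ΔP = 32μLV/D². Solving for V: V = ΔP·D²/(32μL) = 2.62e+05·(0.149)²/(32·0.406·141) = 3.175 m/s.
Check: Re = ρVD/μ = 1260·3.175·0.149/0.406 = 1468 < 2300, so the laminar assumption holds.
Q = V·A = 3.175·(π/4·0.149²) = 0.05537 m³/s = 199 m³/h.

Q ≈ 199 m³/h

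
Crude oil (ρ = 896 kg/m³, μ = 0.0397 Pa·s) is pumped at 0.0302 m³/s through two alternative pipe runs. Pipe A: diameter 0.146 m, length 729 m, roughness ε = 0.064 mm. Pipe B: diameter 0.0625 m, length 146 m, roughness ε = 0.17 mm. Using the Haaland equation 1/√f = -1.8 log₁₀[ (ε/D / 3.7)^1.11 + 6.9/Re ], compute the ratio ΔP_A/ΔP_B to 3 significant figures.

ΔP_A/ΔP_B ≈ 0.0800

Pipe A: V = Q/A = 0.0302/0.01674 = 1.804 m/s; Re = 5944; ε/D = 0.000438; Haaland → f = 0.03622; ΔP_A = f(L/D)(ρV²/2) = 2.636e+05 Pa.
Pipe B: V = Q/A = 0.0302/0.003068 = 9.844 m/s; Re = 1.389e+04; ε/D = 0.00272; Haaland → f = 0.03251; ΔP_B = f(L/D)(ρV²/2) = 3.297e+06 Pa.
ΔP_A/ΔP_B = 2.636e+05/3.297e+06 = 0.0800.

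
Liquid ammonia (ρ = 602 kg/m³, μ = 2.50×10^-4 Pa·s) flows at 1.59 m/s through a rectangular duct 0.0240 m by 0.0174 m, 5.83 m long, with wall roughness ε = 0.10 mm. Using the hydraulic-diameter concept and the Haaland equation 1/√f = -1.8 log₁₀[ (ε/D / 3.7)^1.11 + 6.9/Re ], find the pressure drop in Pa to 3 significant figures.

Hydraulic diameter D_h = 4A/P = 4·(0.024·0.0174)/(2·(0.024+0.0174)) = 0.00167/0.0828 = 0.02017 m.
Re = ρVD_h/μ = 602·1.59·0.02017/0.00025 = 7.724e+04.
ε/D_h = 0.0001/0.02017 = 0.00496; Haaland gives 1/√f = -1.8 log₁₀[0.000647+8.93e-05] = 5.639, so f = 0.03145.
ΔP = f(L/D_h)(ρV²/2) = 0.03145·5.83/0.02017·761 = 6915 Pa.

ΔP ≈ 6920 Pa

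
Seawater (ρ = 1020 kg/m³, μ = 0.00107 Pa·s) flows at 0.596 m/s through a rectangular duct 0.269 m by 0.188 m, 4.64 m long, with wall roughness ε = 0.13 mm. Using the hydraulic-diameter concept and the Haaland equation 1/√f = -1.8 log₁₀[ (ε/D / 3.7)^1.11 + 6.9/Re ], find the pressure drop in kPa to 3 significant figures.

ΔP ≈ 0.0756 kPa

Hydraulic diameter D_h = 4A/P = 4·(0.269·0.188)/(2·(0.269+0.188)) = 0.2023/0.914 = 0.2213 m.
Re = ρVD_h/μ = 1020·0.596·0.2213/0.00107 = 1.257e+05.
ε/D_h = 0.00013/0.2213 = 0.000587; Haaland gives 1/√f = -1.8 log₁₀[6.06e-05+5.49e-05] = 7.087, so f = 0.01991.
ΔP = f(L/D_h)(ρV²/2) = 0.01991·4.64/0.2213·181.2 = 75.61 Pa.
ΔP = 0.0756 kPa.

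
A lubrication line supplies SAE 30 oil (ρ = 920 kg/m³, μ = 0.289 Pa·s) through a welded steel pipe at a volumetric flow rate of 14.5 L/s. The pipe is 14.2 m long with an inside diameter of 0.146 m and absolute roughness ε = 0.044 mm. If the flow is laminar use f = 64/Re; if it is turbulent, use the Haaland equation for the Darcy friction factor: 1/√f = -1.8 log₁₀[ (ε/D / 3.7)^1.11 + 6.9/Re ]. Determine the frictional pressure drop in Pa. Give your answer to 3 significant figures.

ΔP ≈ 5340 Pa

Q = 14.5 L/s = 14.5/1000 = 0.0145 m³/s.
Cross-sectional area A = πD²/4 = π(0.146)²/4 = 0.01674 m²; mean velocity V = Q/A = 0.0145/0.01674 = 0.8661 m/s.
Reynolds number Re = ρVD/μ = 920 · 0.8661 · 0.146 / 0.289 = 402.5.
Re < 2300 → laminar flow, so f = 64/Re = 64/402.5 = 0.159 (the turbulent correlation is not needed).
Darcy-Weisbach: ΔP = f(L/D)(ρV²/2) = 0.159·(14.2/0.146)·(920·0.8661²/2) = 0.159·97.26·345.1 = 5336 Pa.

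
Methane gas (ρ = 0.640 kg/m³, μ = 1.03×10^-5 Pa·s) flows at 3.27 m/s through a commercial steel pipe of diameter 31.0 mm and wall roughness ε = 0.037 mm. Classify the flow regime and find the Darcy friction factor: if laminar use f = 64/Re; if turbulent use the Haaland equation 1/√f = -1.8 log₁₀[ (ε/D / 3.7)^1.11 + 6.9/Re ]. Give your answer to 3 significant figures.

f ≈ 0.0364

Re = ρVD/μ = 0.64·3.27·0.031/1.03e-05 = 6299.
Re > 4000 → turbulent. ε/D = 3.7e-05/0.031 = 0.00119; Haaland: 1/√f = -1.8 log₁₀[0.000133 + 0.0011] = 5.239, so f = 0.03643.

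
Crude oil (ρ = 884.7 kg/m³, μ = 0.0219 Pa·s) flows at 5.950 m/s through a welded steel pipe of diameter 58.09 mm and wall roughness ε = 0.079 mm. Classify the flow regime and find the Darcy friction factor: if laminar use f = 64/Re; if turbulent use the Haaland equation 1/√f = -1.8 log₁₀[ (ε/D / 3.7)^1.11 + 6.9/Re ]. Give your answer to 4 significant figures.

Re = ρVD/μ = 884.7·5.95·0.05809/0.0219 = 1.396e+04.
Re > 4000 → turbulent. ε/D = 7.9e-05/0.05809 = 0.00136; Haaland: 1/√f = -1.8 log₁₀[0.000154 + 0.000494] = 5.739, so f = 0.03036.

f ≈ 0.03036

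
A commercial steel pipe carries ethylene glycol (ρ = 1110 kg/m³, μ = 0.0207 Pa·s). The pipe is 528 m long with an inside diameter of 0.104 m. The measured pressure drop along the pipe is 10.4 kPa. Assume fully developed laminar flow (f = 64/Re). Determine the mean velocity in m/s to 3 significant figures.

V ≈ 0.322 m/s

For laminar flow, f = 64/Re with Re = ρVD/μ, so Darcy-Weisbach reduces to ΔP = 32μLV/D². Solving for V: V = ΔP·D²/(32μL) = 1.04e+04·(0.104)²/(32·0.0207·528) = 0.3216 m/s.
Check: Re = ρVD/μ = 1110·0.3216·0.104/0.0207 = 1794 < 2300, so the laminar assumption holds.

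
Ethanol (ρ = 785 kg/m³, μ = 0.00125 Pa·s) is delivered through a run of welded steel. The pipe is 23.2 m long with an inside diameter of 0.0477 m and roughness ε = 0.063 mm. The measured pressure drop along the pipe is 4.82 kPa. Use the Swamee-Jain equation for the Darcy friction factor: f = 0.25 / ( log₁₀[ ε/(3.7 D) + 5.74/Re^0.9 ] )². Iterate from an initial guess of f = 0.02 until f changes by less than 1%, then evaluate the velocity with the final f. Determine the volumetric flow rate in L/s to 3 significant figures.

Q ≈ 1.73 L/s

Rearranging Darcy-Weisbach: V = √(2·ΔP·D/(f·L·ρ)). With ε/D = 6.3e-05/0.0477 = 0.00132, iterate starting from f = 0.02:
  f = 0.02 → V = √(2·4820·0.0477/(0.02·23.2·785)) = 1.124 m/s; Re = ρVD/μ = 3.366e+04; f → 0.02643
  f = 0.02643 → V = 0.9774 m/s; Re = 2.928e+04; f → 0.02699
  f = 0.02699 → V = 0.9671 m/s; Re = 2.897e+04; f → 0.02704
Converged (Δf/f < 1%). With the final f = 0.02704: V = √(2·4820·0.0477/(0.02704·23.2·785)) = 0.9663 m/s.
Q = V·A = 0.9663·(π/4·0.0477²) = 0.001727 m³/s = 1.73 L/s.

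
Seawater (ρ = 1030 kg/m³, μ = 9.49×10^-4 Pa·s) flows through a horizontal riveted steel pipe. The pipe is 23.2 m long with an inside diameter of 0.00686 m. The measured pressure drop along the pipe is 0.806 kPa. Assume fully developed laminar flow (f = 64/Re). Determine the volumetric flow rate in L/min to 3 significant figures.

For laminar flow, f = 64/Re with Re = ρVD/μ, so Darcy-Weisbach reduces to ΔP = 32μLV/D². Solving for V: V = ΔP·D²/(32μL) = 806·(0.00686)²/(32·0.000949·23.2) = 0.05384 m/s.
Check: Re = ρVD/μ = 1030·0.05384·0.00686/0.000949 = 400.8 < 2300, so the laminar assumption holds.
Q = V·A = 0.05384·(π/4·0.00686²) = 1.99e-06 m³/s = 0.119 L/min.

Q ≈ 0.119 L/min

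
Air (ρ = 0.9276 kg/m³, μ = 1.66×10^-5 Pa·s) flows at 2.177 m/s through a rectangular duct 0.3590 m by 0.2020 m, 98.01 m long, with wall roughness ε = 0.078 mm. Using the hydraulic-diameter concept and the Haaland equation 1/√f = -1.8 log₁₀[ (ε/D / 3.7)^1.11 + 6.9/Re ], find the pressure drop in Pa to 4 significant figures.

ΔP ≈ 19.79 Pa

Hydraulic diameter D_h = 4A/P = 4·(0.359·0.202)/(2·(0.359+0.202)) = 0.2901/1.122 = 0.2585 m.
Re = ρVD_h/μ = 0.9276·2.177·0.2585/1.66e-05 = 3.145e+04.
ε/D_h = 7.8e-05/0.2585 = 0.000302; Haaland gives 1/√f = -1.8 log₁₀[2.89e-05+0.000219] = 6.489, so f = 0.02375.
ΔP = f(L/D_h)(ρV²/2) = 0.02375·98.01/0.2585·2.198 = 19.79 Pa.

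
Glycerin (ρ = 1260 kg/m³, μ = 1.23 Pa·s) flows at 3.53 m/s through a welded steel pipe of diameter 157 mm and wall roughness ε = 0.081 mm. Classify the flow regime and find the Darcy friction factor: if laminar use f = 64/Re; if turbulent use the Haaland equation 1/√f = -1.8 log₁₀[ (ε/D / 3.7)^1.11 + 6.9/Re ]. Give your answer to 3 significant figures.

f ≈ 0.113

Re = ρVD/μ = 1260·3.53·0.157/1.23 = 567.7.
Re < 2300 → laminar, so f = 64/Re = 0.1127 (roughness is irrelevant in laminar flow).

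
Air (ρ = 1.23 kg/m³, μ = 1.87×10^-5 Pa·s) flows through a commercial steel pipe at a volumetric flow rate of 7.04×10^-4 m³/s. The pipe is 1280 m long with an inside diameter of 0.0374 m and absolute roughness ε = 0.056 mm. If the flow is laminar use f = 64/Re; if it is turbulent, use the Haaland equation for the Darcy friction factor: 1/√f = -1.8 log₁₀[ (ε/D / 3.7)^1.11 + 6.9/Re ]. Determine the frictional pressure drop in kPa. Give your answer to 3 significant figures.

Cross-sectional area A = πD²/4 = π(0.0374)²/4 = 0.001099 m²; mean velocity V = Q/A = 0.000704/0.001099 = 0.6408 m/s.
Reynolds number Re = ρVD/μ = 1.23 · 0.6408 · 0.0374 / 1.87e-05 = 1576.
Re < 2300 → laminar flow, so f = 64/Re = 64/1576 = 0.0406 (the turbulent correlation is not needed).
Darcy-Weisbach: ΔP = f(L/D)(ρV²/2) = 0.0406·(1280/0.0374)·(1.23·0.6408²/2) = 0.0406·3.422e+04·0.2526 = 350.9 Pa.
ΔP = 350.9 Pa = 0.351 kPa.

ΔP ≈ 0.351 kPa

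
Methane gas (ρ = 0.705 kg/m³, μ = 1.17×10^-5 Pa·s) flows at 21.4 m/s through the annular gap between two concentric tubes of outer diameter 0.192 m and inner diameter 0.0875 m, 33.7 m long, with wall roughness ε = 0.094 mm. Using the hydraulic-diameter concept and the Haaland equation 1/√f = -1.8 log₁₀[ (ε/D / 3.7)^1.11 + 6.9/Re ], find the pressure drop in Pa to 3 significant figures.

ΔP ≈ 1100 Pa

Hydraulic diameter D_h = 4A/P = D_o - D_i = 0.192 - 0.0875 = 0.1045 m.
Re = ρVD_h/μ = 0.705·21.4·0.1045/1.17e-05 = 1.348e+05.
ε/D_h = 9.4e-05/0.1045 = 0.0009; Haaland gives 1/√f = -1.8 log₁₀[9.73e-05+5.12e-05] = 6.891, so f = 0.02106.
ΔP = f(L/D_h)(ρV²/2) = 0.02106·33.7/0.1045·161.4 = 1096 Pa.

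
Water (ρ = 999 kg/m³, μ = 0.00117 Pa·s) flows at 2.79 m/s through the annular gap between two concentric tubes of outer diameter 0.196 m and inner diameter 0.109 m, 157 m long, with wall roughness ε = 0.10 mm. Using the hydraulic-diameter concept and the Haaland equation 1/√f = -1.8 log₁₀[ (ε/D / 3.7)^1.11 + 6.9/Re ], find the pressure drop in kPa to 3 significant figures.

Hydraulic diameter D_h = 4A/P = D_o - D_i = 0.196 - 0.109 = 0.087 m.
Re = ρVD_h/μ = 999·2.79·0.087/0.00117 = 2.073e+05.
ε/D_h = 0.0001/0.087 = 0.00115; Haaland gives 1/√f = -1.8 log₁₀[0.000128+3.33e-05] = 6.827, so f = 0.02145.
ΔP = f(L/D_h)(ρV²/2) = 0.02145·157/0.087·3888 = 1.505e+05 Pa.
ΔP = 151 kPa.

ΔP ≈ 151 kPa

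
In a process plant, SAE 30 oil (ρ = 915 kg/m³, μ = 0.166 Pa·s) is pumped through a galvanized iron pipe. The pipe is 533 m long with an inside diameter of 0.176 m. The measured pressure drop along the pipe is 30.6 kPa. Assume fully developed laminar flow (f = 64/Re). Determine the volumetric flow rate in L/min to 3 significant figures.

For laminar flow, f = 64/Re with Re = ρVD/μ, so Darcy-Weisbach reduces to ΔP = 32μLV/D². Solving for V: V = ΔP·D²/(32μL) = 3.06e+04·(0.176)²/(32·0.166·533) = 0.3348 m/s.
Check: Re = ρVD/μ = 915·0.3348·0.176/0.166 = 324.8 < 2300, so the laminar assumption holds.
Q = V·A = 0.3348·(π/4·0.176²) = 0.008145 m³/s = 489 L/min.

Q ≈ 489 L/min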